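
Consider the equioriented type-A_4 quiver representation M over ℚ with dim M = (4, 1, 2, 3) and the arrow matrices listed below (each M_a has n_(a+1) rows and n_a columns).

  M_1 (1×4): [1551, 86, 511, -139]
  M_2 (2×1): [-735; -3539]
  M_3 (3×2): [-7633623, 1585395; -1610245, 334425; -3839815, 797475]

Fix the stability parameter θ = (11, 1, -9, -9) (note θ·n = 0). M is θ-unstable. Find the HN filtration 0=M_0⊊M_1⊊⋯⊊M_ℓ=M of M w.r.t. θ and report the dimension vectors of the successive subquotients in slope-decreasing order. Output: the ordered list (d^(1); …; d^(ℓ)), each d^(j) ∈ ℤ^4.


Interval decomposition of M: I[1,1]^3, I[1,3], I[3,4], I[4,4]^2.
HN type (ℓ=3): μ^(1)=11; μ^(2)=1; μ^(3)=-9

((3, 0, 0, 0); (1, 1, 1, 0); (0, 0, 1, 3))


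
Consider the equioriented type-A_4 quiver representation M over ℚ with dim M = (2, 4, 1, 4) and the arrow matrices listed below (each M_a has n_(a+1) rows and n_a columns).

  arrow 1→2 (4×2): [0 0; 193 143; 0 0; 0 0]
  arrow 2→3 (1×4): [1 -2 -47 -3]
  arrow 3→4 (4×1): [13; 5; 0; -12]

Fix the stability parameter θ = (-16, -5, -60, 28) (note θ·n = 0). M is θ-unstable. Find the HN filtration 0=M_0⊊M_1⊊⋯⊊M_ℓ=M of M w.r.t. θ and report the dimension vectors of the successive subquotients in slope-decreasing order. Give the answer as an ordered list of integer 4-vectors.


Via rank(M_{q-1}∘⋯∘M_p): M ≅ I[1,1], I[1,4], I[2,2]^3, I[4,4]^3.
μ_θ-semistable layers: μ^(1)=28; μ^(2)=-5; μ^(3)=-16; μ^(4)=-27

((0, 0, 0, 4); (0, 3, 0, 0); (1, 0, 0, 0); (1, 1, 1, 0))


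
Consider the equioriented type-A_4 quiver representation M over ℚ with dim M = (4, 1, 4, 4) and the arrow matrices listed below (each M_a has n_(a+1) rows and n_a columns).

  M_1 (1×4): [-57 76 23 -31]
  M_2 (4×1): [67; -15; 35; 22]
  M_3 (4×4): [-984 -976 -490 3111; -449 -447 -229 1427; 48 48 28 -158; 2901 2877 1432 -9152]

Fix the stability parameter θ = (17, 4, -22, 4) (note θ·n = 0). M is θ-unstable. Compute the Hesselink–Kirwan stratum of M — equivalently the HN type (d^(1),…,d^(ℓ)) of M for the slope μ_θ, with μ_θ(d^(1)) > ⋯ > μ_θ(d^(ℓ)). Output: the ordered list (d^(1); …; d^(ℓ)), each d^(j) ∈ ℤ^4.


Via rank(M_{q-1}∘⋯∘M_p): M ≅ I[1,1]^3, I[1,4], I[3,3], I[3,4]^2, I[4,4].
μ_θ-semistable layers: μ^(1)=17; μ^(2)=4; μ^(3)=-1/3; μ^(4)=-22

((3, 0, 0, 0); (0, 0, 0, 4); (1, 1, 1, 0); (0, 0, 3, 0))


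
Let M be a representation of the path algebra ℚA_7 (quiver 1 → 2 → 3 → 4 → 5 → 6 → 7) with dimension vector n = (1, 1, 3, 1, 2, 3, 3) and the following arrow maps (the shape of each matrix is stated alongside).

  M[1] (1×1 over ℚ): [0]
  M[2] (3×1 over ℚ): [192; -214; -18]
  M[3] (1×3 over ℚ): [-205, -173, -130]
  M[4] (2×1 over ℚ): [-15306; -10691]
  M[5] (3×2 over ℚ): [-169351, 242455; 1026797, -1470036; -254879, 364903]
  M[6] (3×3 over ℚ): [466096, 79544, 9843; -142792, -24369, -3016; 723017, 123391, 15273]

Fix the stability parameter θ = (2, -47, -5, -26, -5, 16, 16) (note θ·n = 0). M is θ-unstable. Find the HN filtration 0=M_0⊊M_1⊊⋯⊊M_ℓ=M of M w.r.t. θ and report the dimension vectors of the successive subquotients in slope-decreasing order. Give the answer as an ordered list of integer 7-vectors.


Interval decomposition of M: I[1,1], I[2,7], I[3,3]^2, I[5,7], I[6,7].
HN type (ℓ=5): μ^(1)=16; μ^(2)=2; μ^(3)=-5; μ^(4)=-31/2; μ^(5)=-47

((0, 0, 0, 0, 0, 3, 3); (1, 0, 0, 0, 0, 0, 0); (0, 0, 2, 0, 2, 0, 0); (0, 0, 1, 1, 0, 0, 0); (0, 1, 0, 0, 0, 0, 0))


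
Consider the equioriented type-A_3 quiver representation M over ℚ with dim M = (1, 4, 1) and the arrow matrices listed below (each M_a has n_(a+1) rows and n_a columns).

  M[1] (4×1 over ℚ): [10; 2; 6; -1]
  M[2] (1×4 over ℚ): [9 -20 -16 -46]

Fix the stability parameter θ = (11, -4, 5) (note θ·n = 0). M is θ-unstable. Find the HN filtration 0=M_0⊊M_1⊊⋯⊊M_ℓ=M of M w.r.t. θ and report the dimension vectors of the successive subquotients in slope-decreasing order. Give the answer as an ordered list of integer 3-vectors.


Barcode: M ≅ I[1,2], I[2,2]^2, I[2,3]. HN layers by μ_θ (3 steps, strictly decreasing):
  μ^(1)=5; μ^(2)=7/2; μ^(3)=-4

((0, 0, 1); (1, 1, 0); (0, 3, 0))


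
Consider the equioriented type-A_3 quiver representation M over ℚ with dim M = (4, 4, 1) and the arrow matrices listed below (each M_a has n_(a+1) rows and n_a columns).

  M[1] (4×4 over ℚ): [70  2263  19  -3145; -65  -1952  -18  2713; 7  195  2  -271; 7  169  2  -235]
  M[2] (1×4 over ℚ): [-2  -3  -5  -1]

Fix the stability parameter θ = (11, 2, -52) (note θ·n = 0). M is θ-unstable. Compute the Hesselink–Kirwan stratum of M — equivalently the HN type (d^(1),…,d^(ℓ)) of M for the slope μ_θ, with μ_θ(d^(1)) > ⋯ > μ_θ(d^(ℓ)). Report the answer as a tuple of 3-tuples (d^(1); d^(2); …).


Via rank(M_{q-1}∘⋯∘M_p): M ≅ I[1,2]^3, I[1,3].
μ_θ-semistable layers: μ^(1)=13/2; μ^(2)=-13

((3, 3, 0); (1, 1, 1))


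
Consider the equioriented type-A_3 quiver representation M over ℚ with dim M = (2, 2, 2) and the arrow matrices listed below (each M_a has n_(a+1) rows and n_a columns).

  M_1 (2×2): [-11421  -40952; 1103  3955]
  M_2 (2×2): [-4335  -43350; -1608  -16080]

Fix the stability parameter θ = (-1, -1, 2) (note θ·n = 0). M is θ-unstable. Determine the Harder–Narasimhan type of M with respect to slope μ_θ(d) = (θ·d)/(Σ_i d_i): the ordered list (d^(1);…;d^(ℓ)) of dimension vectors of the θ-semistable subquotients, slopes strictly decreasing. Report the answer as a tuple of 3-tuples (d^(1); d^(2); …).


Interval decomposition of M: I[1,2], I[1,3], I[3,3].
HN type (ℓ=2): μ^(1)=2; μ^(2)=-1

((0, 0, 2); (2, 2, 0))


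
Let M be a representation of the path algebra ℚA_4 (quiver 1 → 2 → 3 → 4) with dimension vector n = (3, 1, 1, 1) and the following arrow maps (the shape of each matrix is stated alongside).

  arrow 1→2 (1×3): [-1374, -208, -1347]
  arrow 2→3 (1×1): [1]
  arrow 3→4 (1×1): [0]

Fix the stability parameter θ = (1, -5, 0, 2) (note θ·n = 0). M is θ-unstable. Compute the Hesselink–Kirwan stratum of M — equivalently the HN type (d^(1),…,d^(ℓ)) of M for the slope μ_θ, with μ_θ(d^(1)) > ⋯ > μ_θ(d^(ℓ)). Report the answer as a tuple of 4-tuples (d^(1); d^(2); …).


Via rank(M_{q-1}∘⋯∘M_p): M ≅ I[1,1]^2, I[1,3], I[4,4].
μ_θ-semistable layers: μ^(1)=2; μ^(2)=1; μ^(3)=0; μ^(4)=-2

((0, 0, 0, 1); (2, 0, 0, 0); (0, 0, 1, 0); (1, 1, 0, 0))


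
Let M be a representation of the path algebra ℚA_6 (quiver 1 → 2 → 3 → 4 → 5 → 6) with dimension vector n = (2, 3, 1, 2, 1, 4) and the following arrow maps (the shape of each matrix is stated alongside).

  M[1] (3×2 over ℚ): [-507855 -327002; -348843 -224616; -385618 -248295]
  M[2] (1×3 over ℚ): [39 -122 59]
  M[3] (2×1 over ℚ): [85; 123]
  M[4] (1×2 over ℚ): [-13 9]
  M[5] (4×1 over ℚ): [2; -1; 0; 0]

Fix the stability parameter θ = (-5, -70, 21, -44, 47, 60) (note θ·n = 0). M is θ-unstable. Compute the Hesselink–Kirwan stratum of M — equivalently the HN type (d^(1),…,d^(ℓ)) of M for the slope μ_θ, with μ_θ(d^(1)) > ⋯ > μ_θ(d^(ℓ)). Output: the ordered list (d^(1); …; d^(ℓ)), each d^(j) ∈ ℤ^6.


Interval decomposition of M: I[1,2], I[1,6], I[2,2], I[4,4], I[6,6]^3.
HN type (ℓ=6): μ^(1)=60; μ^(2)=47; μ^(3)=-23/2; μ^(4)=-75/2; μ^(5)=-44; μ^(6)=-70

((0, 0, 0, 0, 0, 4); (0, 0, 0, 0, 1, 0); (0, 0, 1, 1, 0, 0); (2, 2, 0, 0, 0, 0); (0, 0, 0, 1, 0, 0); (0, 1, 0, 0, 0, 0))


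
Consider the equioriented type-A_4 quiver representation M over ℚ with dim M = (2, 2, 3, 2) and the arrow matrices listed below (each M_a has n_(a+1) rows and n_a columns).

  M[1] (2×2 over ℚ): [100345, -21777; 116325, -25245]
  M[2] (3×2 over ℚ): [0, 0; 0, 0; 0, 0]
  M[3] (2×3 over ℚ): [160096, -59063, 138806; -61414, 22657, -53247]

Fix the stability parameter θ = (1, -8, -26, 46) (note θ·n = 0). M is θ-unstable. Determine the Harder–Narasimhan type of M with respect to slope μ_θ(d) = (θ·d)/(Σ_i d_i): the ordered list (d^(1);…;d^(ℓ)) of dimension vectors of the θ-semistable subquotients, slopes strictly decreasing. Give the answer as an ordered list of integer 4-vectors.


Barcode: M ≅ I[1,1], I[1,2], I[2,2], I[3,3], I[3,4]^2. HN layers by μ_θ (5 steps, strictly decreasing):
  μ^(1)=46; μ^(2)=1; μ^(3)=-7/2; μ^(4)=-8; μ^(5)=-26

((0, 0, 0, 2); (1, 0, 0, 0); (1, 1, 0, 0); (0, 1, 0, 0); (0, 0, 3, 0))


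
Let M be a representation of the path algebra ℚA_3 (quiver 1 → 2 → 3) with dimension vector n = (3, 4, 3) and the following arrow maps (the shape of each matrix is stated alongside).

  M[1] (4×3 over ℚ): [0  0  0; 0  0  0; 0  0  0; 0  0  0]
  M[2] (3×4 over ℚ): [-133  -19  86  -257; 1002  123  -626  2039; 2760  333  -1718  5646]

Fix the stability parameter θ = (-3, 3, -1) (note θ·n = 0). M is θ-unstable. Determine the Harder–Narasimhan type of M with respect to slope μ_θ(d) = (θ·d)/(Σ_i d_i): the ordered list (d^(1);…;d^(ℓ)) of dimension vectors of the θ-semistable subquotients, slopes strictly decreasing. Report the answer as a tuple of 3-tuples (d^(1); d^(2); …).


Interval decomposition of M: I[1,1]^3, I[2,2], I[2,3]^3.
HN type (ℓ=3): μ^(1)=3; μ^(2)=1; μ^(3)=-3

((0, 1, 0); (0, 3, 3); (3, 0, 0))


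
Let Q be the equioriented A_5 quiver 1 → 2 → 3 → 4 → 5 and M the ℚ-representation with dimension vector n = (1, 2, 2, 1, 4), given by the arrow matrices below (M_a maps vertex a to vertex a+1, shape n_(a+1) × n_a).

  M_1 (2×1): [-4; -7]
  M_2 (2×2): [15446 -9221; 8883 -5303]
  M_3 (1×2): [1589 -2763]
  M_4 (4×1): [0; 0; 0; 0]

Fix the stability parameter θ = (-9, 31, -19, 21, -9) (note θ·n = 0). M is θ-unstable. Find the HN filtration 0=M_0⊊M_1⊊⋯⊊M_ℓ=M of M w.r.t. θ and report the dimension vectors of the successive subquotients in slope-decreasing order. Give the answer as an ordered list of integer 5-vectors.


Via rank(M_{q-1}∘⋯∘M_p): M ≅ I[1,3], I[2,4], I[5,5]^4.
μ_θ-semistable layers: μ^(1)=21; μ^(2)=6; μ^(3)=-9

((0, 0, 0, 1, 0); (0, 2, 2, 0, 0); (1, 0, 0, 0, 4))


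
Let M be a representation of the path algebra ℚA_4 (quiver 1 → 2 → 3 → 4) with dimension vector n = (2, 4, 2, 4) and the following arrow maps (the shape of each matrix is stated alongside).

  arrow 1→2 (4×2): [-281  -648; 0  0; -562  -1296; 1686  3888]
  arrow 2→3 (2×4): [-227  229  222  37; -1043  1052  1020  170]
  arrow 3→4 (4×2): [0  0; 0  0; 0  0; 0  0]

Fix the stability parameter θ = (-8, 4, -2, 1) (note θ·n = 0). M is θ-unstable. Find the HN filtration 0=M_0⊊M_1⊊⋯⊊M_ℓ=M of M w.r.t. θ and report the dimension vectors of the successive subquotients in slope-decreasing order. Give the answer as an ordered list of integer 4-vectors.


Via rank(M_{q-1}∘⋯∘M_p): M ≅ I[1,1], I[1,3], I[2,2]^2, I[2,3], I[4,4]^4.
μ_θ-semistable layers: μ^(1)=4; μ^(2)=1; μ^(3)=-8

((0, 2, 0, 0); (0, 2, 2, 4); (2, 0, 0, 0))


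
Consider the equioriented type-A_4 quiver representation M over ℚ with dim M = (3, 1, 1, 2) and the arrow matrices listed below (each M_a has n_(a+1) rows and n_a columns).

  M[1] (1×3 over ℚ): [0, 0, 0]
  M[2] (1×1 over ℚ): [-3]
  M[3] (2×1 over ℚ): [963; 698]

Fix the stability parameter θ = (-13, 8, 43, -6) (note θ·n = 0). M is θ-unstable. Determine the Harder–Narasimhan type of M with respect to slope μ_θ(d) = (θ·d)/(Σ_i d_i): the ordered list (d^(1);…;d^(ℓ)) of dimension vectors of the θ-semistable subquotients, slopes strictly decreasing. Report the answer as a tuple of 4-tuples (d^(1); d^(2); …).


Interval decomposition of M: I[1,1]^3, I[2,4], I[4,4].
HN type (ℓ=4): μ^(1)=37/2; μ^(2)=8; μ^(3)=-6; μ^(4)=-13

((0, 0, 1, 1); (0, 1, 0, 0); (0, 0, 0, 1); (3, 0, 0, 0))


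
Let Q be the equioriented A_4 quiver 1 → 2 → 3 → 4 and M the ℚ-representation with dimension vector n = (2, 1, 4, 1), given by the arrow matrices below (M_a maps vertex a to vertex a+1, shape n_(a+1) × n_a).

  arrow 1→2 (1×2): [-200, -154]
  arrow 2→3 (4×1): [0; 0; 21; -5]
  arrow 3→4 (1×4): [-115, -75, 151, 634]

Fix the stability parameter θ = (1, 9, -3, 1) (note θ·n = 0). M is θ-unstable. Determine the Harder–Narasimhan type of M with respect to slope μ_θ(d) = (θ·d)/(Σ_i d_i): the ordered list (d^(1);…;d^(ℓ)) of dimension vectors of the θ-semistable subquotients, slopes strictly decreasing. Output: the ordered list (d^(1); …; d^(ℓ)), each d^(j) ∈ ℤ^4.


Barcode: M ≅ I[1,1], I[1,4], I[3,3]^3. HN layers by μ_θ (3 steps, strictly decreasing):
  μ^(1)=7/3; μ^(2)=1; μ^(3)=-3

((0, 1, 1, 1); (2, 0, 0, 0); (0, 0, 3, 0))


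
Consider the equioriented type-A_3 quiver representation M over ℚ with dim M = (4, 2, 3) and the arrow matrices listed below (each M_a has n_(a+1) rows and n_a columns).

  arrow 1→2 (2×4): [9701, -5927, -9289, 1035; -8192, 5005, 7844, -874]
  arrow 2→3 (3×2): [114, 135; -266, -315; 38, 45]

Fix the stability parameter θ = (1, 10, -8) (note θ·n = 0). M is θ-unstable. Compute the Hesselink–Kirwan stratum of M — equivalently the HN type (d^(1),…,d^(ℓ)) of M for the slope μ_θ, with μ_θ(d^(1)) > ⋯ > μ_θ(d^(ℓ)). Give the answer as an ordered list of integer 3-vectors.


Via rank(M_{q-1}∘⋯∘M_p): M ≅ I[1,1]^2, I[1,2], I[1,3], I[3,3]^2.
μ_θ-semistable layers: μ^(1)=10; μ^(2)=1; μ^(3)=-8

((0, 1, 0); (4, 1, 1); (0, 0, 2))


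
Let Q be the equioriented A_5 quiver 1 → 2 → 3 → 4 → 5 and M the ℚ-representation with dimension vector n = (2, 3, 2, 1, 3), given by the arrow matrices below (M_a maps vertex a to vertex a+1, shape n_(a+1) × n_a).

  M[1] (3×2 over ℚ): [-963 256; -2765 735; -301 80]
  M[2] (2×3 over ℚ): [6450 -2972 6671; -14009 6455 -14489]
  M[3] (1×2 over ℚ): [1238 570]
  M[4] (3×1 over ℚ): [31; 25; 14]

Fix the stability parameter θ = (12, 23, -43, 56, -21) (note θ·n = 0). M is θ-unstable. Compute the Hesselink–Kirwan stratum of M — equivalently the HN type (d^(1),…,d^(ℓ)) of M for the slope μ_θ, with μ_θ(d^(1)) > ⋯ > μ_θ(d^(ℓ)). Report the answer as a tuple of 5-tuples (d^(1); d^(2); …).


Interval decomposition of M: I[1,3], I[1,5], I[2,2], I[5,5]^2.
HN type (ℓ=4): μ^(1)=23; μ^(2)=35/2; μ^(3)=-8/3; μ^(4)=-21

((0, 1, 0, 0, 0); (0, 0, 0, 1, 1); (2, 2, 2, 0, 0); (0, 0, 0, 0, 2))


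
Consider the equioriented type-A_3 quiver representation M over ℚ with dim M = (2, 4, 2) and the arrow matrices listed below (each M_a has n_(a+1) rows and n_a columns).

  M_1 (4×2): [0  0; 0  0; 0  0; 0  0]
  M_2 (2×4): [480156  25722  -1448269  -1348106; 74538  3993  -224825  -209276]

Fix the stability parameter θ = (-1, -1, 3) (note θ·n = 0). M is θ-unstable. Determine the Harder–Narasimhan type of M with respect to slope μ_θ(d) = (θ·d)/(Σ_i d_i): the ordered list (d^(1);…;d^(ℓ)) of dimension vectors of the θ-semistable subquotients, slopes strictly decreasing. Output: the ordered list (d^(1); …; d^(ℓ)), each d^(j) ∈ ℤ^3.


Via rank(M_{q-1}∘⋯∘M_p): M ≅ I[1,1]^2, I[2,2]^2, I[2,3]^2.
μ_θ-semistable layers: μ^(1)=3; μ^(2)=-1

((0, 0, 2); (2, 4, 0))


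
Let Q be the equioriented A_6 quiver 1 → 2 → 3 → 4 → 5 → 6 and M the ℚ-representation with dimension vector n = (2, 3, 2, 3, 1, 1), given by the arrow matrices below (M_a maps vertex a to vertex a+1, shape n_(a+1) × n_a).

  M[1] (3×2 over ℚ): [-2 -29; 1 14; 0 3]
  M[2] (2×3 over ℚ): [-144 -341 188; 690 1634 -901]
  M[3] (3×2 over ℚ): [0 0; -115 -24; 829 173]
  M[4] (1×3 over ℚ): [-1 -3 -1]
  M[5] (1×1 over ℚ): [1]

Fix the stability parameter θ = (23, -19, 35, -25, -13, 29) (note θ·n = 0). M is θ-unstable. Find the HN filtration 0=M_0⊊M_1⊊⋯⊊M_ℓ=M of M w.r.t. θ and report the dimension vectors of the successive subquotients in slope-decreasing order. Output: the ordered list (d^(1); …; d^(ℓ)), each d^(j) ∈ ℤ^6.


Via rank(M_{q-1}∘⋯∘M_p): M ≅ I[1,4], I[1,6], I[2,2], I[4,4].
μ_θ-semistable layers: μ^(1)=29; μ^(2)=5; μ^(3)=2; μ^(4)=1/5; μ^(5)=-19; μ^(6)=-25

((0, 0, 0, 0, 0, 1); (0, 0, 1, 1, 0, 0); (1, 1, 0, 0, 0, 0); (1, 1, 1, 1, 1, 0); (0, 1, 0, 0, 0, 0); (0, 0, 0, 1, 0, 0))


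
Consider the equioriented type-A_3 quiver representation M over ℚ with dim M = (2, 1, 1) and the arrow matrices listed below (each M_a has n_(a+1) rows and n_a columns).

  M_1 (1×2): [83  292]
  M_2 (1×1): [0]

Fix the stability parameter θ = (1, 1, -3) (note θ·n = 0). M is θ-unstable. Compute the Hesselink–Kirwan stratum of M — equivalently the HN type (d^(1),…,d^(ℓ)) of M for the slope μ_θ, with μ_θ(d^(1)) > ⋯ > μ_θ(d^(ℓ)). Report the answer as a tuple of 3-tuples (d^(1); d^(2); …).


Barcode: M ≅ I[1,1], I[1,2], I[3,3]. HN layers by μ_θ (2 steps, strictly decreasing):
  μ^(1)=1; μ^(2)=-3

((2, 1, 0); (0, 0, 1))


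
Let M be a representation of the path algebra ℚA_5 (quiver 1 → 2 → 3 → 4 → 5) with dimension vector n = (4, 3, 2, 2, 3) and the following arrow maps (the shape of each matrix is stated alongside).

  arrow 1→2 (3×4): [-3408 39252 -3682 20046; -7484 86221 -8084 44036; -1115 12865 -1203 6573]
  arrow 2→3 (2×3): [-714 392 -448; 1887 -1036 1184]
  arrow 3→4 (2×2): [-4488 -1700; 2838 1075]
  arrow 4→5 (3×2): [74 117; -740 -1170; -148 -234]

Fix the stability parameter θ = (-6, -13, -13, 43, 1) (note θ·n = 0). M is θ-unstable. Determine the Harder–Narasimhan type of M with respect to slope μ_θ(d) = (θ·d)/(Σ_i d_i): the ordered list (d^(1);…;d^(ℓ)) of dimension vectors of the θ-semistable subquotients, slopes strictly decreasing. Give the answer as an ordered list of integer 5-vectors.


Interval decomposition of M: I[1,1], I[1,2]^2, I[1,5], I[3,3], I[4,4], I[5,5]^2.
HN type (ℓ=7): μ^(1)=43; μ^(2)=22; μ^(3)=1; μ^(4)=-6; μ^(5)=-19/2; μ^(6)=-32/3; μ^(7)=-13

((0, 0, 0, 1, 0); (0, 0, 0, 1, 1); (0, 0, 0, 0, 2); (1, 0, 0, 0, 0); (2, 2, 0, 0, 0); (1, 1, 1, 0, 0); (0, 0, 1, 0, 0))


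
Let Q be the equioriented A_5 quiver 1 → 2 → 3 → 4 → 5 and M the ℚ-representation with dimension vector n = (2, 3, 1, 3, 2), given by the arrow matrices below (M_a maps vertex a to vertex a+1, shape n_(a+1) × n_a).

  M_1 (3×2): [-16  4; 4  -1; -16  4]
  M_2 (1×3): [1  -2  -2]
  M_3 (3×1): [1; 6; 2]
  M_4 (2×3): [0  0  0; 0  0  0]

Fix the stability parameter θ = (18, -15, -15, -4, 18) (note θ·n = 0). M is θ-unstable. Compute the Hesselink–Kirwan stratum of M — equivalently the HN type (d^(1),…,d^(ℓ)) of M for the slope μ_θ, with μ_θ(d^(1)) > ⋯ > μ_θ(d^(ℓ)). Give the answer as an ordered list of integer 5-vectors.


Barcode: M ≅ I[1,1], I[1,4], I[2,2]^2, I[4,4]^2, I[5,5]^2. HN layers by μ_θ (3 steps, strictly decreasing):
  μ^(1)=18; μ^(2)=-4; μ^(3)=-15

((1, 0, 0, 0, 2); (1, 1, 1, 3, 0); (0, 2, 0, 0, 0))


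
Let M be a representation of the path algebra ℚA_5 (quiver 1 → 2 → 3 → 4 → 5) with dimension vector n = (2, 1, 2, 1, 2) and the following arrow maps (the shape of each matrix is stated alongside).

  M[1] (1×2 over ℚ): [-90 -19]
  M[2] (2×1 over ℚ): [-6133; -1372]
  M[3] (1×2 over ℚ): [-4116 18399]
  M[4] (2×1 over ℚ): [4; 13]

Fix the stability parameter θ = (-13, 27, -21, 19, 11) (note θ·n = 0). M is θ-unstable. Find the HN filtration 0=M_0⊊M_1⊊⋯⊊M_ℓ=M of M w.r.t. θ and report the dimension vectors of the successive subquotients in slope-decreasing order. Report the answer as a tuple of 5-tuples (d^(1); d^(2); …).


Barcode: M ≅ I[1,1], I[1,3], I[3,5], I[5,5]. HN layers by μ_θ (5 steps, strictly decreasing):
  μ^(1)=15; μ^(2)=11; μ^(3)=3; μ^(4)=-13; μ^(5)=-21

((0, 0, 0, 1, 1); (0, 0, 0, 0, 1); (0, 1, 1, 0, 0); (2, 0, 0, 0, 0); (0, 0, 1, 0, 0))


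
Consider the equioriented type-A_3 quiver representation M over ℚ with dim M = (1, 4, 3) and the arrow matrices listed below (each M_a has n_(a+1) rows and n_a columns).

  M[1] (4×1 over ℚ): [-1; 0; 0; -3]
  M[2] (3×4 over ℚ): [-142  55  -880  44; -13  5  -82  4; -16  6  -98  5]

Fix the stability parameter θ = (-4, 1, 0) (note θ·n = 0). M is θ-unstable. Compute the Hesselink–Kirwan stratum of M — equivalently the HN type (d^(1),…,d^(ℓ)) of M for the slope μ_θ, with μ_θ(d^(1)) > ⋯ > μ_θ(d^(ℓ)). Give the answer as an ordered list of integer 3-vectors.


Via rank(M_{q-1}∘⋯∘M_p): M ≅ I[1,3], I[2,2], I[2,3]^2.
μ_θ-semistable layers: μ^(1)=1; μ^(2)=1/2; μ^(3)=-4

((0, 1, 0); (0, 3, 3); (1, 0, 0))


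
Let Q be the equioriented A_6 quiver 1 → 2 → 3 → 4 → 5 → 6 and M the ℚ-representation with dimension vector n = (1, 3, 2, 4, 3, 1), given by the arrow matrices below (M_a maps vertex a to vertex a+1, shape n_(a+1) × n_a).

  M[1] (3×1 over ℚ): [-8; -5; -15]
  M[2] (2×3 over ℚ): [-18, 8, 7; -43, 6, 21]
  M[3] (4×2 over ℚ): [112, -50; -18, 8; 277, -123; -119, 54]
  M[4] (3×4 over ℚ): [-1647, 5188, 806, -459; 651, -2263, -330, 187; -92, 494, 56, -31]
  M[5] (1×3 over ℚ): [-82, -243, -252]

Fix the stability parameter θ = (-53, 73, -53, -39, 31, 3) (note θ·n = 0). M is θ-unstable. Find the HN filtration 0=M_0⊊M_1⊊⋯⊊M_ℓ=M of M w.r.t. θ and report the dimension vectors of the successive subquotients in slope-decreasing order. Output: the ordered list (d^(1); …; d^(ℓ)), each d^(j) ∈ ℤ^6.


Barcode: M ≅ I[1,6], I[2,2], I[2,4], I[4,5]^2. HN layers by μ_θ (6 steps, strictly decreasing):
  μ^(1)=73; μ^(2)=31; μ^(3)=17; μ^(4)=-19/3; μ^(5)=-39; μ^(6)=-53

((0, 1, 0, 0, 0, 0); (0, 0, 0, 0, 2, 0); (0, 0, 0, 0, 1, 1); (0, 2, 2, 2, 0, 0); (0, 0, 0, 2, 0, 0); (1, 0, 0, 0, 0, 0))


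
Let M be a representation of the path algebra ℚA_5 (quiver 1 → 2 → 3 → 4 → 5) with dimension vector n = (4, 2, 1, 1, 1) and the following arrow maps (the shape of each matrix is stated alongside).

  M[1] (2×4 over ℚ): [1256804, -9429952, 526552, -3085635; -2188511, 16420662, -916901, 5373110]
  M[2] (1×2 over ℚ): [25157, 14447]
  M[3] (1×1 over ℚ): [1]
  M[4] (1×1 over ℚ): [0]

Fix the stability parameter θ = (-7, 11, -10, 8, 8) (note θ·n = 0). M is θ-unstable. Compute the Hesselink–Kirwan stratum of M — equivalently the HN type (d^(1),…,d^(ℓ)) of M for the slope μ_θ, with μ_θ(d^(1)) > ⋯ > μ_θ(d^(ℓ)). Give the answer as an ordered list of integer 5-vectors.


Interval decomposition of M: I[1,1]^2, I[1,2], I[1,4], I[5,5].
HN type (ℓ=4): μ^(1)=11; μ^(2)=8; μ^(3)=1/2; μ^(4)=-7

((0, 1, 0, 0, 0); (0, 0, 0, 1, 1); (0, 1, 1, 0, 0); (4, 0, 0, 0, 0))


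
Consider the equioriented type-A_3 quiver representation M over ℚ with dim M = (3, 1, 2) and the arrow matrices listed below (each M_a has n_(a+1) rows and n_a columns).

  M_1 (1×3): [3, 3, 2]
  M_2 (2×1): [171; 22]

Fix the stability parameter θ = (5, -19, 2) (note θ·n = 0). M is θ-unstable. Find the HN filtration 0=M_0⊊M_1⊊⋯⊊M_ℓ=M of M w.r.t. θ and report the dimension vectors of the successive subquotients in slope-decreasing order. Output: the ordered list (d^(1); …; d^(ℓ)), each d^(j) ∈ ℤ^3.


Interval decomposition of M: I[1,1]^2, I[1,3], I[3,3].
HN type (ℓ=3): μ^(1)=5; μ^(2)=2; μ^(3)=-7

((2, 0, 0); (0, 0, 2); (1, 1, 0))


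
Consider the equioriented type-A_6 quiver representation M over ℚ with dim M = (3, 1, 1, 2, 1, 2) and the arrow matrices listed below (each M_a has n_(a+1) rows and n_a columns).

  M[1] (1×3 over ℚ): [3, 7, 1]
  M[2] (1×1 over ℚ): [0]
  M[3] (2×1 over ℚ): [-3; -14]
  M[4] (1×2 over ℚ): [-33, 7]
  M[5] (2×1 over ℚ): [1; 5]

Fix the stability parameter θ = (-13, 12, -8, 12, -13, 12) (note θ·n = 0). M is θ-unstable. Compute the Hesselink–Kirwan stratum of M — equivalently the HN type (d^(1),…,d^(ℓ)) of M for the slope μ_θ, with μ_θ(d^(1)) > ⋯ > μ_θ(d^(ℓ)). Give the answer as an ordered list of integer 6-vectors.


Interval decomposition of M: I[1,1]^2, I[1,2], I[3,6], I[4,4], I[6,6].
HN type (ℓ=4): μ^(1)=12; μ^(2)=-1/2; μ^(3)=-8; μ^(4)=-13

((0, 1, 0, 1, 0, 2); (0, 0, 0, 1, 1, 0); (0, 0, 1, 0, 0, 0); (3, 0, 0, 0, 0, 0))


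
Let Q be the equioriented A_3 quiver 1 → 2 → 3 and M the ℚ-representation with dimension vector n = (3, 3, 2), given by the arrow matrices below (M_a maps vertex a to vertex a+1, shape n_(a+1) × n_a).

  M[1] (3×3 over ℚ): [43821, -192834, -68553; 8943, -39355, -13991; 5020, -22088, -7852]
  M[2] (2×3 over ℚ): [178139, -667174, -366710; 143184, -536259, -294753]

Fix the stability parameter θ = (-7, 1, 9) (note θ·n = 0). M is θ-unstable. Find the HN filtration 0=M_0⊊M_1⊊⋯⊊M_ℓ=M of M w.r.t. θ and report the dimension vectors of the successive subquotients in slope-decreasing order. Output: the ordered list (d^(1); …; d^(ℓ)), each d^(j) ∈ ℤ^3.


Barcode: M ≅ I[1,1], I[1,3]^2, I[2,2]. HN layers by μ_θ (3 steps, strictly decreasing):
  μ^(1)=9; μ^(2)=1; μ^(3)=-7

((0, 0, 2); (0, 3, 0); (3, 0, 0))


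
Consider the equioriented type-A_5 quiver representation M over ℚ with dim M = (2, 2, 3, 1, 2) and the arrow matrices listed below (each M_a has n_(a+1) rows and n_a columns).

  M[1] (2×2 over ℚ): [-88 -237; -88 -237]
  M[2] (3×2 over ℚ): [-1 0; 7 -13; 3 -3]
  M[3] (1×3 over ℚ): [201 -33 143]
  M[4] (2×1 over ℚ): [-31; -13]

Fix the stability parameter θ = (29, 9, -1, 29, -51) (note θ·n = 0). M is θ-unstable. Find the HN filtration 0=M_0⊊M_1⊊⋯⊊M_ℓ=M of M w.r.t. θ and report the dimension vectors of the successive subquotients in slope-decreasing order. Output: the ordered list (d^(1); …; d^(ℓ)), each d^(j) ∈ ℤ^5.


Barcode: M ≅ I[1,1], I[1,5], I[2,3], I[3,3], I[5,5]. HN layers by μ_θ (5 steps, strictly decreasing):
  μ^(1)=29; μ^(2)=4; μ^(3)=3; μ^(4)=-1; μ^(5)=-51

((1, 0, 0, 0, 0); (0, 1, 1, 0, 0); (1, 1, 1, 1, 1); (0, 0, 1, 0, 0); (0, 0, 0, 0, 1))


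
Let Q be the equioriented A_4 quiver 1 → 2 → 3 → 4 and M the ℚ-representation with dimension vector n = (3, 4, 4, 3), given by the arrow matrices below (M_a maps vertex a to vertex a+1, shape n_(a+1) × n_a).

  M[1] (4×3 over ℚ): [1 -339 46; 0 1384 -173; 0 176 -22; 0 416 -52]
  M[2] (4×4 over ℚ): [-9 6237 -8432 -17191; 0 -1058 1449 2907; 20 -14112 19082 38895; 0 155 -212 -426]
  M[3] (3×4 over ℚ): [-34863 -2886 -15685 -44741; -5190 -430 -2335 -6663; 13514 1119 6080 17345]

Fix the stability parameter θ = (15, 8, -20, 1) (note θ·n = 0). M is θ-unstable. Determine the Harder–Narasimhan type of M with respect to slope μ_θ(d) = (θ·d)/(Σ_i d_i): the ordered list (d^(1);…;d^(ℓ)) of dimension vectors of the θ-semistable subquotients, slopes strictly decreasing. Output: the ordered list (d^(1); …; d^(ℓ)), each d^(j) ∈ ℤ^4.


Barcode: M ≅ I[1,1], I[1,4]^2, I[2,3], I[2,4]. HN layers by μ_θ (3 steps, strictly decreasing):
  μ^(1)=15; μ^(2)=1; μ^(3)=-6

((1, 0, 0, 0); (2, 2, 2, 3); (0, 2, 2, 0))


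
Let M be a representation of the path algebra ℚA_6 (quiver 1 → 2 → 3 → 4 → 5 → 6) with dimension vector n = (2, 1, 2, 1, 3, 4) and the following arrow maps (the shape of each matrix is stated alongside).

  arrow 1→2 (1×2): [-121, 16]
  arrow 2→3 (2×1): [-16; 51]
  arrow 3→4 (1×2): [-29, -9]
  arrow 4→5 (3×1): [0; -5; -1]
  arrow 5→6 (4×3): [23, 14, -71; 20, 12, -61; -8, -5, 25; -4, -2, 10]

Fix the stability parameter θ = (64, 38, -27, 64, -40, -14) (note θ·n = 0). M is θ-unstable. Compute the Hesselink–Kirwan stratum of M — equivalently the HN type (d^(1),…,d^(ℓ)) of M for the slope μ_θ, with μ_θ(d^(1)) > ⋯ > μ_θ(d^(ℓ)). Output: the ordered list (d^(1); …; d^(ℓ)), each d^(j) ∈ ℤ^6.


Interval decomposition of M: I[1,1], I[1,6], I[3,3], I[5,6]^2, I[6,6].
HN type (ℓ=5): μ^(1)=64; μ^(2)=85/6; μ^(3)=-14; μ^(4)=-27; μ^(5)=-40

((1, 0, 0, 0, 0, 0); (1, 1, 1, 1, 1, 1); (0, 0, 0, 0, 0, 3); (0, 0, 1, 0, 0, 0); (0, 0, 0, 0, 2, 0))


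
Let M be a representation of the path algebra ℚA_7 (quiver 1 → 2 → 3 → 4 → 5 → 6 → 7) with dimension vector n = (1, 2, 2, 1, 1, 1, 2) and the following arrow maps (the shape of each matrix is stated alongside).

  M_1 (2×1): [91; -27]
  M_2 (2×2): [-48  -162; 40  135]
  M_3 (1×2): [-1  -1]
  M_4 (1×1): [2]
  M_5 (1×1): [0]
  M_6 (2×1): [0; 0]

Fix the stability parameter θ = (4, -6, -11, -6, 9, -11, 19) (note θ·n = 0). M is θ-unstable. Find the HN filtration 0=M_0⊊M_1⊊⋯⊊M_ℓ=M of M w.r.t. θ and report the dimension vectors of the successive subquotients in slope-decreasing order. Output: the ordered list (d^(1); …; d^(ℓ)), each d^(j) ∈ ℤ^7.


Interval decomposition of M: I[1,5], I[2,2], I[3,3], I[6,6], I[7,7]^2.
HN type (ℓ=5): μ^(1)=19; μ^(2)=9; μ^(3)=-19/4; μ^(4)=-6; μ^(5)=-11

((0, 0, 0, 0, 0, 0, 2); (0, 0, 0, 0, 1, 0, 0); (1, 1, 1, 1, 0, 0, 0); (0, 1, 0, 0, 0, 0, 0); (0, 0, 1, 0, 0, 1, 0))


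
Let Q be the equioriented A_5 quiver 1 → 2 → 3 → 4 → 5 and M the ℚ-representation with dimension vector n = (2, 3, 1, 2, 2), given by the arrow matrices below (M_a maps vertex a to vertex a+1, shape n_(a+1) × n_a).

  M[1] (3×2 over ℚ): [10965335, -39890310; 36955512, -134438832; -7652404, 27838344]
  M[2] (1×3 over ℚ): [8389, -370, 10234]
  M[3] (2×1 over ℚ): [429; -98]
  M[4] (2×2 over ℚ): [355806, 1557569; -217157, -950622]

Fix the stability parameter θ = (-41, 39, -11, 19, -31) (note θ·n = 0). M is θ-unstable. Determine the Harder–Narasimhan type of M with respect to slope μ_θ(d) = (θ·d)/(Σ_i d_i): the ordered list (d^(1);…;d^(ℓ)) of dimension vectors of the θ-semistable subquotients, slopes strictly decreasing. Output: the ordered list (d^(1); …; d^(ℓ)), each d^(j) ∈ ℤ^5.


Interval decomposition of M: I[1,1], I[1,5], I[2,2]^2, I[4,5].
HN type (ℓ=4): μ^(1)=39; μ^(2)=4; μ^(3)=-6; μ^(4)=-41

((0, 2, 0, 0, 0); (0, 1, 1, 1, 1); (0, 0, 0, 1, 1); (2, 0, 0, 0, 0))


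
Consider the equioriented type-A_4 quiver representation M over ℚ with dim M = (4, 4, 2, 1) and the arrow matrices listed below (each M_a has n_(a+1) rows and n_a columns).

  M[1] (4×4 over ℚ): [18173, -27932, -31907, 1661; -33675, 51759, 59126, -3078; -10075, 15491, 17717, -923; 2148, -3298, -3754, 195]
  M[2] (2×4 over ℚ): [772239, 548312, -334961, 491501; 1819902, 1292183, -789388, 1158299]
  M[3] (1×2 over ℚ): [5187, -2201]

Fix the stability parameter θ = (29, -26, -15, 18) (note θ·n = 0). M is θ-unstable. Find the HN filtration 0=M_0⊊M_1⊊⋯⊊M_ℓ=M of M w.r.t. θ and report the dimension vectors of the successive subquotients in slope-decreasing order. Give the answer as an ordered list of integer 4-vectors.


Barcode: M ≅ I[1,2]^2, I[1,3], I[1,4]. HN layers by μ_θ (3 steps, strictly decreasing):
  μ^(1)=18; μ^(2)=3/2; μ^(3)=-4

((0, 0, 0, 1); (2, 2, 0, 0); (2, 2, 2, 0))


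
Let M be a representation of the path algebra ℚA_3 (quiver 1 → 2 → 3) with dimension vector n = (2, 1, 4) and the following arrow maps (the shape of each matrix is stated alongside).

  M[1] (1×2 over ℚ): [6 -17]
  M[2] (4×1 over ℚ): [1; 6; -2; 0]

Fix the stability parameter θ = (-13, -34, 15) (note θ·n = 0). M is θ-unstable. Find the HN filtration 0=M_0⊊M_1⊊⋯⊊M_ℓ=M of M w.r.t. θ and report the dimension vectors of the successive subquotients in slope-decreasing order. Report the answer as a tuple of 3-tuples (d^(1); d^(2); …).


Barcode: M ≅ I[1,1], I[1,3], I[3,3]^3. HN layers by μ_θ (3 steps, strictly decreasing):
  μ^(1)=15; μ^(2)=-13; μ^(3)=-47/2

((0, 0, 4); (1, 0, 0); (1, 1, 0))


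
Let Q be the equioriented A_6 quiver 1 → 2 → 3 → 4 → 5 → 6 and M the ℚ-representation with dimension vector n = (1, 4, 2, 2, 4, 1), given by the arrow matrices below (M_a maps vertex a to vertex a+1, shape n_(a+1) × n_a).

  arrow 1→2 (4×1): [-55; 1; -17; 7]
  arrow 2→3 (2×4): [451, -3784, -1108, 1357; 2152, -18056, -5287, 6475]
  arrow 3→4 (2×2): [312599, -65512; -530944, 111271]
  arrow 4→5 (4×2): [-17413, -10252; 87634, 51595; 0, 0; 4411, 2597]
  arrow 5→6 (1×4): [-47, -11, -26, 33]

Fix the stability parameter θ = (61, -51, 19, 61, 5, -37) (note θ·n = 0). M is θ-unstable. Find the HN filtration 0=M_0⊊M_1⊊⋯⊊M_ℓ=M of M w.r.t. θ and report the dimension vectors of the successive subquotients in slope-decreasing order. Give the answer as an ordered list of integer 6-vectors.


Via rank(M_{q-1}∘⋯∘M_p): M ≅ I[1,5], I[2,2]^2, I[2,5], I[5,5], I[5,6].
μ_θ-semistable layers: μ^(1)=33; μ^(2)=19; μ^(3)=5; μ^(4)=-16; μ^(5)=-51

((0, 0, 0, 2, 2, 0); (0, 0, 2, 0, 0, 0); (1, 1, 0, 0, 1, 0); (0, 0, 0, 0, 1, 1); (0, 3, 0, 0, 0, 0))


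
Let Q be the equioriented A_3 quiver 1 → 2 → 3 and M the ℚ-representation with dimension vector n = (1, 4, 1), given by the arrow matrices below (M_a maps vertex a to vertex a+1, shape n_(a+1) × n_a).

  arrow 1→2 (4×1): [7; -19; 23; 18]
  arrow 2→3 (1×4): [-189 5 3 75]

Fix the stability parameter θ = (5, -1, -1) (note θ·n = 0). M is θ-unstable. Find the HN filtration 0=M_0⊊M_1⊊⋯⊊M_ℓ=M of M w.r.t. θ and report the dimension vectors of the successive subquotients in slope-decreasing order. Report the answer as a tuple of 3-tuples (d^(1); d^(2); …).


Via rank(M_{q-1}∘⋯∘M_p): M ≅ I[1,3], I[2,2]^3.
μ_θ-semistable layers: μ^(1)=1; μ^(2)=-1

((1, 1, 1); (0, 3, 0))


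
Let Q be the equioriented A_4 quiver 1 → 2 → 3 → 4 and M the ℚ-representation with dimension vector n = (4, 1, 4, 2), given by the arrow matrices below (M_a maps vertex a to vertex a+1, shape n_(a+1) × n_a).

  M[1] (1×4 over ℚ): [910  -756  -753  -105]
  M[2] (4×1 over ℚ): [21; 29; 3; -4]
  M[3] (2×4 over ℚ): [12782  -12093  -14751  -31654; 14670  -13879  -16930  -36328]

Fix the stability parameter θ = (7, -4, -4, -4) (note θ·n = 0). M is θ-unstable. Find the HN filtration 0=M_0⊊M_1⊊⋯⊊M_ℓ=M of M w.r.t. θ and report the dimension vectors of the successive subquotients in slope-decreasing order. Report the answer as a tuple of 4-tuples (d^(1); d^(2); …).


Via rank(M_{q-1}∘⋯∘M_p): M ≅ I[1,1]^3, I[1,4], I[3,3]^2, I[3,4].
μ_θ-semistable layers: μ^(1)=7; μ^(2)=-5/4; μ^(3)=-4

((3, 0, 0, 0); (1, 1, 1, 1); (0, 0, 3, 1))


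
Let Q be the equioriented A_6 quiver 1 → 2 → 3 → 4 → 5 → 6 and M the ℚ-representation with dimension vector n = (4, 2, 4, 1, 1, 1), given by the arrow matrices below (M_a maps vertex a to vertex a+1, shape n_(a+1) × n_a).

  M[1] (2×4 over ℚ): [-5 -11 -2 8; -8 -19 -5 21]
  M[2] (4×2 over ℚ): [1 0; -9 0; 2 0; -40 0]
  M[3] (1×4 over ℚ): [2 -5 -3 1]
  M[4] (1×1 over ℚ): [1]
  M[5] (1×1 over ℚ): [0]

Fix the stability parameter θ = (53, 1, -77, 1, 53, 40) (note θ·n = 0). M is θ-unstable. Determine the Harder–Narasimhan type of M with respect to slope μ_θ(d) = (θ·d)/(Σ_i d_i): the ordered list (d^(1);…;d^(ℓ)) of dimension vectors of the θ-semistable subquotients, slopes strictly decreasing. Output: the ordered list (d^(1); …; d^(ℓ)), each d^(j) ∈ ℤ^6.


Via rank(M_{q-1}∘⋯∘M_p): M ≅ I[1,1]^2, I[1,2], I[1,5], I[3,3]^3, I[6,6].
μ_θ-semistable layers: μ^(1)=53; μ^(2)=40; μ^(3)=27; μ^(4)=1; μ^(5)=-23/3; μ^(6)=-77

((2, 0, 0, 0, 1, 0); (0, 0, 0, 0, 0, 1); (1, 1, 0, 0, 0, 0); (0, 0, 0, 1, 0, 0); (1, 1, 1, 0, 0, 0); (0, 0, 3, 0, 0, 0))


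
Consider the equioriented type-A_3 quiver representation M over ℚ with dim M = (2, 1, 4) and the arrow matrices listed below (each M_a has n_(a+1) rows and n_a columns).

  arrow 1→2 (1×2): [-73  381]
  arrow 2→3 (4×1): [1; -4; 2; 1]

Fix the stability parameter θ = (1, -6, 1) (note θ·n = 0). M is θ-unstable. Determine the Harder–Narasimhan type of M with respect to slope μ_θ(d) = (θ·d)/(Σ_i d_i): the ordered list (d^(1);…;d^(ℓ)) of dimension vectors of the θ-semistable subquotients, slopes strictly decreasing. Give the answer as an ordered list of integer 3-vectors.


Barcode: M ≅ I[1,1], I[1,3], I[3,3]^3. HN layers by μ_θ (2 steps, strictly decreasing):
  μ^(1)=1; μ^(2)=-5/2

((1, 0, 4); (1, 1, 0))


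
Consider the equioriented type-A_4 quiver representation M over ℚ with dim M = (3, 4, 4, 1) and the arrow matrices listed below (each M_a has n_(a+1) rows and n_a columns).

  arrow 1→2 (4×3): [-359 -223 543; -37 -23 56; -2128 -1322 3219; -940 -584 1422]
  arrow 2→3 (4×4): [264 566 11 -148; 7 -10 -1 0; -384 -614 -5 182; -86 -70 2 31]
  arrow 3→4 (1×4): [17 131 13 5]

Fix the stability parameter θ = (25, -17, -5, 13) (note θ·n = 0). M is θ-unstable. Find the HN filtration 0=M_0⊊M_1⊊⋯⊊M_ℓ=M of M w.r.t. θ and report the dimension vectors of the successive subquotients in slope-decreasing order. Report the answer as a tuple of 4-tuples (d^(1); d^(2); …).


Barcode: M ≅ I[1,1], I[1,3], I[1,4], I[2,2], I[2,3], I[3,3]. HN layers by μ_θ (5 steps, strictly decreasing):
  μ^(1)=25; μ^(2)=13; μ^(3)=1; μ^(4)=-5; μ^(5)=-17

((1, 0, 0, 0); (0, 0, 0, 1); (2, 2, 2, 0); (0, 0, 2, 0); (0, 2, 0, 0))


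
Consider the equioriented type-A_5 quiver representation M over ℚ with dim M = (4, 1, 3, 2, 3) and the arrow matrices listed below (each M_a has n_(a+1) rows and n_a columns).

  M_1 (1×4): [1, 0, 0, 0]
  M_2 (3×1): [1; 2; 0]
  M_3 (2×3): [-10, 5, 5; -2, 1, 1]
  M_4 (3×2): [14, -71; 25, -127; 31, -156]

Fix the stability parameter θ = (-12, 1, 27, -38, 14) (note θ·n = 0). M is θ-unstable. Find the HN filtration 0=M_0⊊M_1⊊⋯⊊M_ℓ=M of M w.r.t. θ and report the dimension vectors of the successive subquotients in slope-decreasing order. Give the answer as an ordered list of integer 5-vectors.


Interval decomposition of M: I[1,1]^3, I[1,3], I[3,3], I[3,5], I[4,5], I[5,5].
HN type (ℓ=6): μ^(1)=27; μ^(2)=14; μ^(3)=1; μ^(4)=-11/2; μ^(5)=-12; μ^(6)=-38

((0, 0, 2, 0, 0); (0, 0, 0, 0, 3); (0, 1, 0, 0, 0); (0, 0, 1, 1, 0); (4, 0, 0, 0, 0); (0, 0, 0, 1, 0))


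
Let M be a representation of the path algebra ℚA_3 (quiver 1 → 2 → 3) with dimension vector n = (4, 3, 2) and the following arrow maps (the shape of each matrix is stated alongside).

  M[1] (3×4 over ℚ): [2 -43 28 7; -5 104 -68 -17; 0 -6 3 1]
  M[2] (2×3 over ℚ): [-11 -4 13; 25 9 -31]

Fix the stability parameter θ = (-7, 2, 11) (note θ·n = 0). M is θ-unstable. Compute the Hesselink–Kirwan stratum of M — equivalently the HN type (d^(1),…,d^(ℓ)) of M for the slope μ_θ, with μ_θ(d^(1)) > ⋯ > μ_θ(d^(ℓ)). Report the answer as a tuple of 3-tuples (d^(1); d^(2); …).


Interval decomposition of M: I[1,1], I[1,2], I[1,3]^2.
HN type (ℓ=3): μ^(1)=11; μ^(2)=2; μ^(3)=-7

((0, 0, 2); (0, 3, 0); (4, 0, 0))


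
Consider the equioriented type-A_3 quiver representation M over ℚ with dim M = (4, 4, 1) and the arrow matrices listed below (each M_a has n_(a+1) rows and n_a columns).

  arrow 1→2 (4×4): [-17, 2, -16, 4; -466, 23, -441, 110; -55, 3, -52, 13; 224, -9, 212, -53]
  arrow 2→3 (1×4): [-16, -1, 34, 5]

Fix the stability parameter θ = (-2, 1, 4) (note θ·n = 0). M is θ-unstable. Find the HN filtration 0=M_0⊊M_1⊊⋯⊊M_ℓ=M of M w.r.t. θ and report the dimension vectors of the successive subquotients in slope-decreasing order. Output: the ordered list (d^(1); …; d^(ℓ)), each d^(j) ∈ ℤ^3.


Barcode: M ≅ I[1,1], I[1,2]^2, I[1,3], I[2,2]. HN layers by μ_θ (3 steps, strictly decreasing):
  μ^(1)=4; μ^(2)=1; μ^(3)=-2

((0, 0, 1); (0, 4, 0); (4, 0, 0))


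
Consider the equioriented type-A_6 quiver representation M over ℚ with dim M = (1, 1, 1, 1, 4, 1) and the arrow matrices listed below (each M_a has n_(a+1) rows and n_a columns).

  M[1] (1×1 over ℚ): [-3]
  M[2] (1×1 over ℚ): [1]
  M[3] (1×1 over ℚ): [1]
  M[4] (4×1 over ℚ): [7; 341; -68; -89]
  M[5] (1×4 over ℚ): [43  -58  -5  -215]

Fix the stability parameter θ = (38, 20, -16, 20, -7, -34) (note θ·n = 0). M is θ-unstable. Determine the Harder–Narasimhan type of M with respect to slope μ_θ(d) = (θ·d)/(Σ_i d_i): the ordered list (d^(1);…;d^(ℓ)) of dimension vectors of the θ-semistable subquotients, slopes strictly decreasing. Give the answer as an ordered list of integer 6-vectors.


Via rank(M_{q-1}∘⋯∘M_p): M ≅ I[1,6], I[5,5]^3.
μ_θ-semistable layers: μ^(1)=7/2; μ^(2)=-7

((1, 1, 1, 1, 1, 1); (0, 0, 0, 0, 3, 0))
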